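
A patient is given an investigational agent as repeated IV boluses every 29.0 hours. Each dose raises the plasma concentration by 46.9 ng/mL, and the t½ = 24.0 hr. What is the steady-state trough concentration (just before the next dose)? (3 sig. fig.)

k = ln 2 / 24.0 = 0.02888 hr⁻¹
Fraction remaining after one interval: e^(−kτ) = e^(−0.02888 × 29.0) = 0.4328
R = 1 / (1 − 0.4328) = 1.763
Css,max = 46.9 × 1.763 = 82.68 ng/mL
Css,min = Css,max × e^(−kτ) = 82.68 × 0.4328 ≈ 35.8 ng/mL

35.8 ng/mL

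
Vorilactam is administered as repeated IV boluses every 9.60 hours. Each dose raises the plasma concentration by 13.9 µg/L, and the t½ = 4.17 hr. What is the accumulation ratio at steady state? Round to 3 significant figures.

k = ln 2 / 4.17 = 0.1662 hr⁻¹
Fraction remaining after one interval: e^(−kτ) = e^(−0.1662 × 9.60) = 0.2028
R = 1 / (1 − 0.2028) = 1 / 0.7972 ≈ 1.25

1.25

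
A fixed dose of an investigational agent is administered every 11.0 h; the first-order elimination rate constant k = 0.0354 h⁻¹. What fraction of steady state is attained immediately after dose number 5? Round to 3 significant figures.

0.857

f_n = 1 − e^(−nkτ) = 1 − e^(−5 × 0.03540 × 11.0) = 1 − e^(−1.947) = 1 − 0.1427 ≈ 0.857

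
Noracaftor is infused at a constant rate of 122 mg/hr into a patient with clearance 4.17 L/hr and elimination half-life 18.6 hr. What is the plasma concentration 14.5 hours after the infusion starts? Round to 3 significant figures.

Css = rate / CL = 122 / 4.17 = 29.26 µg/mL
k = ln 2 / 18.6 = 0.03727 hr⁻¹
C(t) = Css (1 − e^(−kt)) = 29.26 × (1 − e^(−0.5404)) = 29.26 × 0.4175 ≈ 12.2 µg/mL

12.2 µg/mL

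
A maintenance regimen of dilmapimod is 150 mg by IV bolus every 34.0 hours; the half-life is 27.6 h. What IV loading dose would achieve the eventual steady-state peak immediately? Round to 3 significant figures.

k = ln 2 / 27.6 = 0.02511 h⁻¹
Accumulation ratio R = 1 / (1 − e^(−kτ)) = 1 / (1 − e^(−0.02511×34.0)) = 1 / (1 − 0.4258) = 1.741
Loading dose = maintenance dose × R = 150 × 1.741 ≈ 261 mg

261 mg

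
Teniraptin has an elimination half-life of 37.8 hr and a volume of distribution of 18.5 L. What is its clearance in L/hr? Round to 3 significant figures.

k = ln 2 / t½ = ln 2 / 37.8 = 0.01834 hr⁻¹
CL = k · V = 0.01834 × 18.5 ≈ 0.339 L/hr

0.339 L/hr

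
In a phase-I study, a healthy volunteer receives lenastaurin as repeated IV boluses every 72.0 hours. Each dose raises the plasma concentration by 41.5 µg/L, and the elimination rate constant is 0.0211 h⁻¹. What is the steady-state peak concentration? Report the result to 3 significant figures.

Fraction remaining after one interval: e^(−kτ) = e^(−0.02110 × 72.0) = 0.2189
R = 1 / (1 − 0.2189) = 1.280
Css,max = 41.5 × 1.280 ≈ 53.1 µg/L

53.1 µg/L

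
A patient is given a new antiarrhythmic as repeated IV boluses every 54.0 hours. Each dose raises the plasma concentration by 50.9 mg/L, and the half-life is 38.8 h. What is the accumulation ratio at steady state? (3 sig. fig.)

k = ln 2 / 38.8 = 0.01786 h⁻¹
Fraction remaining after one interval: e^(−kτ) = e^(−0.01786 × 54.0) = 0.3811
R = 1 / (1 − 0.3811) = 1 / 0.6189 ≈ 1.62

1.62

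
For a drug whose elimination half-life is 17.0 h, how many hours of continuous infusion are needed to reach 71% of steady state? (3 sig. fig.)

k = ln 2 / 17.0 = 0.04077 h⁻¹
f = 1 − e^(−kt)  ⇒  t = −ln(1 − f) / k
t = −ln(1 − 0.71) / 0.04077 = 1.238 / 0.04077 ≈ 30.4 hours

30.4 hours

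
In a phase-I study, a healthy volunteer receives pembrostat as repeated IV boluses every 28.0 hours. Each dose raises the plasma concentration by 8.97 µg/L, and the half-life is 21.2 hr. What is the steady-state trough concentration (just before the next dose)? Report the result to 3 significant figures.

k = ln 2 / 21.2 = 0.03270 hr⁻¹
Fraction remaining after one interval: e^(−kτ) = e^(−0.03270 × 28.0) = 0.4003
R = 1 / (1 − 0.4003) = 1.668
Css,max = 8.97 × 1.668 = 14.96 µg/L
Css,min = Css,max × e^(−kτ) = 14.96 × 0.4003 ≈ 5.99 µg/L

5.99 µg/L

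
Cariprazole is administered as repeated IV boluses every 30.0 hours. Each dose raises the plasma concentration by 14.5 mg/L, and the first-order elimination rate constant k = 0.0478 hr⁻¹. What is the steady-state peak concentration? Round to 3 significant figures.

Fraction remaining after one interval: e^(−kτ) = e^(−0.04780 × 30.0) = 0.2384
R = 1 / (1 − 0.2384) = 1.313
Css,max = 14.5 × 1.313 ≈ 19.0 mg/L

19.0 mg/L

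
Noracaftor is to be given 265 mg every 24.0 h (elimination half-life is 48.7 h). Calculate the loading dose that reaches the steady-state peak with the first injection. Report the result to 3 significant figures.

k = ln 2 / 48.7 = 0.01423 h⁻¹
Accumulation ratio R = 1 / (1 − e^(−kτ)) = 1 / (1 − e^(−0.01423×24.0)) = 1 / (1 − 0.7106) = 3.456
Loading dose = maintenance dose × R = 265 × 3.456 ≈ 916 mg

916 mg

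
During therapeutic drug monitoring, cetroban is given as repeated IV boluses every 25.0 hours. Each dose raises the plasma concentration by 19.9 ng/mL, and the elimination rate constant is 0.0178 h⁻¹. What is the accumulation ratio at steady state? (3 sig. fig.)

2.78

Fraction remaining after one interval: e^(−kτ) = e^(−0.01780 × 25.0) = 0.6408
R = 1 / (1 − 0.6408) = 1 / 0.3592 ≈ 2.78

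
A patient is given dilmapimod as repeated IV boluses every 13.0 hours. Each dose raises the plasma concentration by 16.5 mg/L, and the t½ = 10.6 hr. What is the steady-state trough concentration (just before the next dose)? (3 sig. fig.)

12.3 mg/L

k = ln 2 / 10.6 = 0.06539 hr⁻¹
Fraction remaining after one interval: e^(−kτ) = e^(−0.06539 × 13.0) = 0.4274
R = 1 / (1 − 0.4274) = 1.746
Css,max = 16.5 × 1.746 = 28.81 mg/L
Css,min = Css,max × e^(−kτ) = 28.81 × 0.4274 ≈ 12.3 mg/L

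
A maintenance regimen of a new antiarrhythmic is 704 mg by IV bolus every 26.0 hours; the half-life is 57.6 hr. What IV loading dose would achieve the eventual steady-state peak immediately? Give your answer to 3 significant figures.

k = ln 2 / 57.6 = 0.01203 hr⁻¹
Accumulation ratio R = 1 / (1 − e^(−kτ)) = 1 / (1 − e^(−0.01203×26.0)) = 1 / (1 − 0.7313) = 3.722
Loading dose = maintenance dose × R = 704 × 3.722 ≈ 2620 mg

2620 mg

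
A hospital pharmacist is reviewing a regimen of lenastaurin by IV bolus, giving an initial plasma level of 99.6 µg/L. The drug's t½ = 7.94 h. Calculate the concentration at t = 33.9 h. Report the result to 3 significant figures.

k = ln 2 / 7.94 = 0.08730 h⁻¹
C(t) = C₀ e^(−kt) = 99.6 × e^(−0.08730 × 33.9) = 99.6 × e^(−2.959) = 99.6 × 0.05185 ≈ 5.16 µg/L

5.16 µg/L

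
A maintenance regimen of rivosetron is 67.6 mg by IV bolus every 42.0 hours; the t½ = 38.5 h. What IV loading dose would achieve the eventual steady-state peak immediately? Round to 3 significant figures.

k = ln 2 / 38.5 = 0.01800 h⁻¹
Accumulation ratio R = 1 / (1 − e^(−kτ)) = 1 / (1 − e^(−0.01800×42.0)) = 1 / (1 − 0.4695) = 1.885
Loading dose = maintenance dose × R = 67.6 × 1.885 ≈ 127 mg

127 mg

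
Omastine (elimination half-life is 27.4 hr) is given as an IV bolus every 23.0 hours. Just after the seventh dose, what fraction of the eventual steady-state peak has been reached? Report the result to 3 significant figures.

0.983

k = ln 2 / 27.4 = 0.02530 hr⁻¹
f_n = 1 − e^(−nkτ) = 1 − e^(−7 × 0.02530 × 23.0) = 1 − e^(−4.073) = 1 − 0.01703 ≈ 0.983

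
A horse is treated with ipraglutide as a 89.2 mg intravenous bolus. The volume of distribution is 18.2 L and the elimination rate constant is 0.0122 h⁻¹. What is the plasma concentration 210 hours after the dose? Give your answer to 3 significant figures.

C₀ = dose / V = 89.2 / 18.2 = 4.901 µg/mL
C(t) = C₀ e^(−kt) = 4.901 × e^(−0.01220 × 210) = 4.901 × e^(−2.562) = 4.901 × 0.07715 ≈ 0.378 µg/mL

0.378 µg/mL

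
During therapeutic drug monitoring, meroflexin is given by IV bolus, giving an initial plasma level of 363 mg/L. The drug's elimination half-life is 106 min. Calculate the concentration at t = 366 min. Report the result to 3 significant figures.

k = ln 2 / 106 = 0.006539 min⁻¹
C(t) = C₀ e^(−kt) = 363 × e^(−0.006539 × 366) = 363 × e^(−2.393) = 363 × 0.09133 ≈ 33.2 mg/L

33.2 mg/L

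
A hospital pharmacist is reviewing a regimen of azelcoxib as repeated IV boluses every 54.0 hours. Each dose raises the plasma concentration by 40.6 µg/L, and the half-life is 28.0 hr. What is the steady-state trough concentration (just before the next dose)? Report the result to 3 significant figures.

k = ln 2 / 28.0 = 0.02476 hr⁻¹
Fraction remaining after one interval: e^(−kτ) = e^(−0.02476 × 54.0) = 0.2627
R = 1 / (1 − 0.2627) = 1.356
Css,max = 40.6 × 1.356 = 55.06 µg/L
Css,min = Css,max × e^(−kτ) = 55.06 × 0.2627 ≈ 14.5 µg/L

14.5 µg/L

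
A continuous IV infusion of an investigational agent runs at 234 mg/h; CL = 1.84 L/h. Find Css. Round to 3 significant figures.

Css = infusion rate / CL = 234 / 1.84 ≈ 127 µg/mL

127 µg/mL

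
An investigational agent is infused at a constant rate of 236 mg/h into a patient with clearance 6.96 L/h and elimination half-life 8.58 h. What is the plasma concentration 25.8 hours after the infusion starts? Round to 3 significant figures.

29.7 mg/L

Css = rate / CL = 236 / 6.96 = 33.91 mg/L
k = ln 2 / 8.58 = 0.08079 h⁻¹
C(t) = Css (1 − e^(−kt)) = 33.91 × (1 − e^(−2.084)) = 33.91 × 0.8756 ≈ 29.7 mg/L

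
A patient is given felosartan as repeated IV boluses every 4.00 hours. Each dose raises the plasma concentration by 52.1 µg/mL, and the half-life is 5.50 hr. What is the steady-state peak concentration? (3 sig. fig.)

132 µg/mL

k = ln 2 / 5.50 = 0.1260 hr⁻¹
Fraction remaining after one interval: e^(−kτ) = e^(−0.1260 × 4.00) = 0.6040
R = 1 / (1 − 0.6040) = 2.526
Css,max = 52.1 × 2.526 ≈ 132 µg/mL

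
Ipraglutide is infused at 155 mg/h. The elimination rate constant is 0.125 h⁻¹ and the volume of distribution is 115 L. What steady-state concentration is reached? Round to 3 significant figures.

CL = k · V = 0.125 × 115 = 14.38 L/h
Css = rate / CL = 155 / 14.38 ≈ 10.8 µg/mL

10.8 µg/mL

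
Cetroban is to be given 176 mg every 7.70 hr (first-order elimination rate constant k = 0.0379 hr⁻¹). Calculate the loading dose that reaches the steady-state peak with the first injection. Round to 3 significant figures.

695 mg

Accumulation ratio R = 1 / (1 − e^(−kτ)) = 1 / (1 − e^(−0.03790×7.70)) = 1 / (1 − 0.7469) = 3.951
Loading dose = maintenance dose × R = 176 × 3.951 ≈ 695 mg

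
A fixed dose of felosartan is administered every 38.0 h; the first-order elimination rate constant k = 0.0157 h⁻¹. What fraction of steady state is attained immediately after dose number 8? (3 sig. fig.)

0.992

f_n = 1 − e^(−nkτ) = 1 − e^(−8 × 0.01570 × 38.0) = 1 − e^(−4.773) = 1 − 0.008457 ≈ 0.992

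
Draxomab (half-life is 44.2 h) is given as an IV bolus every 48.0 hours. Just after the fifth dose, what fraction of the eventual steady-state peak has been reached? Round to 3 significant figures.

0.977

k = ln 2 / 44.2 = 0.01568 h⁻¹
f_n = 1 − e^(−nkτ) = 1 − e^(−5 × 0.01568 × 48.0) = 1 − e^(−3.764) = 1 − 0.02320 ≈ 0.977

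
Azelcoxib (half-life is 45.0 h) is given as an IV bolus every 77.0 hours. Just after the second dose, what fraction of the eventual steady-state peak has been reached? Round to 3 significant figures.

0.907

k = ln 2 / 45.0 = 0.01540 h⁻¹
f_n = 1 − e^(−nkτ) = 1 − e^(−2 × 0.01540 × 77.0) = 1 − e^(−2.372) = 1 − 0.09328 ≈ 0.907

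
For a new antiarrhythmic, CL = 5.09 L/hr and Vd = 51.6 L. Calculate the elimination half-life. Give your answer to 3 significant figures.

7.03 hours

k = CL / V = 5.09 / 51.6 = 0.09864 hr⁻¹
t½ = ln 2 / k = ln 2 / 0.09864 ≈ 7.03 hours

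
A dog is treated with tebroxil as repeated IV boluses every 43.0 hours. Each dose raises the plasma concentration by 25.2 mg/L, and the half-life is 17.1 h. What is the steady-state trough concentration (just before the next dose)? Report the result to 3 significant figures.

k = ln 2 / 17.1 = 0.04053 h⁻¹
Fraction remaining after one interval: e^(−kτ) = e^(−0.04053 × 43.0) = 0.1750
R = 1 / (1 − 0.1750) = 1.212
Css,max = 25.2 × 1.212 = 30.55 mg/L
Css,min = Css,max × e^(−kτ) = 30.55 × 0.1750 ≈ 5.35 mg/L

5.35 mg/L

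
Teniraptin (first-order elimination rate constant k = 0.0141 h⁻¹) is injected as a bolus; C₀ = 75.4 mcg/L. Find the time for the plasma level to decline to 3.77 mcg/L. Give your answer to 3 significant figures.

212 hours

C(t) = C₀ e^(−kt)  ⇒  t = ln(C₀/C) / k
t = ln(75.4/3.77) / 0.01410 = 2.996 / 0.01410 ≈ 212 hours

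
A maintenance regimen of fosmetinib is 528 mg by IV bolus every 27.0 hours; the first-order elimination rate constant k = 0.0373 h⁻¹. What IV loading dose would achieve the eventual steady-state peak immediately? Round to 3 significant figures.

832 mg

Accumulation ratio R = 1 / (1 − e^(−kτ)) = 1 / (1 − e^(−0.03730×27.0)) = 1 / (1 − 0.3653) = 1.575
Loading dose = maintenance dose × R = 528 × 1.575 ≈ 832 mg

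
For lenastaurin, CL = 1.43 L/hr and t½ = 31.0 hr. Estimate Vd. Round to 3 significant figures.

64.0 L

k = ln 2 / t½ = ln 2 / 31.0 = 0.02236 hr⁻¹
V = CL / k = 1.43 / 0.02236 ≈ 64.0 L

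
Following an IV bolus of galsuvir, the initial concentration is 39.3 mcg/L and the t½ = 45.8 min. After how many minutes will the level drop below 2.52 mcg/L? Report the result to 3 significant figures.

182 minutes

k = ln 2 / 45.8 = 0.01513 min⁻¹
C(t) = C₀ e^(−kt)  ⇒  t = ln(C₀/C) / k
t = ln(39.3/2.52) / 0.01513 = 2.747 / 0.01513 ≈ 182 minutes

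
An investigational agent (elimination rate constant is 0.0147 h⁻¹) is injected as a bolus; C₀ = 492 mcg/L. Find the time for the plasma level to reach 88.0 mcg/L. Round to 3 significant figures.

C(t) = C₀ e^(−kt)  ⇒  t = ln(C₀/C) / k
t = ln(492/88.0) / 0.01470 = 1.721 / 0.01470 ≈ 117 hours

117 hours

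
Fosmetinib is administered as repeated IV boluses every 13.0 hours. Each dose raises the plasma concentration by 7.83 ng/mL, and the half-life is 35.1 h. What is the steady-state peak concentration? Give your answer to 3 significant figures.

k = ln 2 / 35.1 = 0.01975 h⁻¹
Fraction remaining after one interval: e^(−kτ) = e^(−0.01975 × 13.0) = 0.7736
R = 1 / (1 − 0.7736) = 4.417
Css,max = 7.83 × 4.417 ≈ 34.6 ng/mL

34.6 ng/mL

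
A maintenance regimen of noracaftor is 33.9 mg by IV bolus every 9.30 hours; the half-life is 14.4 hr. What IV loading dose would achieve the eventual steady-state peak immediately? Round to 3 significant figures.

k = ln 2 / 14.4 = 0.04814 hr⁻¹
Accumulation ratio R = 1 / (1 − e^(−kτ)) = 1 / (1 − e^(−0.04814×9.30)) = 1 / (1 − 0.6391) = 2.771
Loading dose = maintenance dose × R = 33.9 × 2.771 ≈ 93.9 mg

93.9 mg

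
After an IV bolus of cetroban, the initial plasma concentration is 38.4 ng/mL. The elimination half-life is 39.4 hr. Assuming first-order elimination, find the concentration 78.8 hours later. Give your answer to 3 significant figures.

9.60 ng/mL

k = ln 2 / 39.4 = 0.01759 hr⁻¹
C(t) = C₀ e^(−kt) = 38.4 × e^(−0.01759 × 78.8) = 38.4 × e^(−1.386) = 38.4 × 0.2500 ≈ 9.60 ng/mL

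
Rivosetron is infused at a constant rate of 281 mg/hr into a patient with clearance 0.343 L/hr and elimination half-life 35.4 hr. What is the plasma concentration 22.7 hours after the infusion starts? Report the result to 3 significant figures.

Css = rate / CL = 281 / 0.343 = 819.2 mg/L
k = ln 2 / 35.4 = 0.01958 hr⁻¹
C(t) = Css (1 − e^(−kt)) = 819.2 × (1 − e^(−0.4445)) = 819.2 × 0.3588 ≈ 294 mg/L

294 mg/L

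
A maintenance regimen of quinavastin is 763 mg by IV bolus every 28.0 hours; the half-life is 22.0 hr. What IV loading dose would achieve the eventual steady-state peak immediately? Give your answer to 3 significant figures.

1300 mg

k = ln 2 / 22.0 = 0.03151 hr⁻¹
Accumulation ratio R = 1 / (1 − e^(−kτ)) = 1 / (1 − e^(−0.03151×28.0)) = 1 / (1 − 0.4139) = 1.706
Loading dose = maintenance dose × R = 763 × 1.706 ≈ 1300 mg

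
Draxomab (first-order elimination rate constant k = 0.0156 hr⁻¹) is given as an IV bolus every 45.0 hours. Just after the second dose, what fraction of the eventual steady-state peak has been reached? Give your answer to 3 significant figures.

f_n = 1 − e^(−nkτ) = 1 − e^(−2 × 0.01560 × 45.0) = 1 − e^(−1.404) = 1 − 0.2456 ≈ 0.754

0.754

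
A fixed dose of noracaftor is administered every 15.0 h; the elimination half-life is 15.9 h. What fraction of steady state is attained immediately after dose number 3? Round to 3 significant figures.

k = ln 2 / 15.9 = 0.04359 h⁻¹
f_n = 1 − e^(−nkτ) = 1 − e^(−3 × 0.04359 × 15.0) = 1 − e^(−1.962) = 1 − 0.1406 ≈ 0.859

0.859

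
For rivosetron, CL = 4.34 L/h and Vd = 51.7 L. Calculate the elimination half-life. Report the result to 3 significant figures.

8.26 hours

k = CL / V = 4.34 / 51.7 = 0.08395 h⁻¹
t½ = ln 2 / k = ln 2 / 0.08395 ≈ 8.26 hours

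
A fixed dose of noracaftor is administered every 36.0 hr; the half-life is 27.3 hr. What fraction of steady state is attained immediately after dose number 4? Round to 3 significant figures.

0.974

k = ln 2 / 27.3 = 0.02539 hr⁻¹
f_n = 1 − e^(−nkτ) = 1 − e^(−4 × 0.02539 × 36.0) = 1 − e^(−3.656) = 1 − 0.02583 ≈ 0.974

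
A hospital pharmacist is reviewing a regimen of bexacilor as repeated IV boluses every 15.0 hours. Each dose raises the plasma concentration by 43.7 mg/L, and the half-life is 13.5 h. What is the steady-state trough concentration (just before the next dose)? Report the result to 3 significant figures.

k = ln 2 / 13.5 = 0.05134 h⁻¹
Fraction remaining after one interval: e^(−kτ) = e^(−0.05134 × 15.0) = 0.4629
R = 1 / (1 − 0.4629) = 1.862
Css,max = 43.7 × 1.862 = 81.37 mg/L
Css,min = Css,max × e^(−kτ) = 81.37 × 0.4629 ≈ 37.7 mg/L

37.7 mg/L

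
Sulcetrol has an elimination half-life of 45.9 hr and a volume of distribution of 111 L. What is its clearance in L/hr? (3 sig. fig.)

1.68 L/hr

k = ln 2 / t½ = ln 2 / 45.9 = 0.01510 hr⁻¹
CL = k · V = 0.01510 × 111 ≈ 1.68 L/hr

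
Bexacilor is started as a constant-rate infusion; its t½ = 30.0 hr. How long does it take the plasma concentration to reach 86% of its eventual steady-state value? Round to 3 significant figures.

85.1 hours

k = ln 2 / 30.0 = 0.02310 hr⁻¹
f = 1 − e^(−kt)  ⇒  t = −ln(1 − f) / k
t = −ln(1 − 0.86) / 0.02310 = 1.966 / 0.02310 ≈ 85.1 hours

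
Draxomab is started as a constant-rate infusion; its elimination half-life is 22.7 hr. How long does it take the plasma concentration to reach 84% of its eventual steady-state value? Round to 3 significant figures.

60.0 hours

k = ln 2 / 22.7 = 0.03054 hr⁻¹
f = 1 − e^(−kt)  ⇒  t = −ln(1 − f) / k
t = −ln(1 − 0.84) / 0.03054 = 1.833 / 0.03054 ≈ 60.0 hours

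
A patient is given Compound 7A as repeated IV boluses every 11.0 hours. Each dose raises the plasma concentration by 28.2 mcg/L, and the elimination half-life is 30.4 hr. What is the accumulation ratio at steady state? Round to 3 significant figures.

k = ln 2 / 30.4 = 0.02280 hr⁻¹
Fraction remaining after one interval: e^(−kτ) = e^(−0.02280 × 11.0) = 0.7782
R = 1 / (1 − 0.7782) = 1 / 0.2218 ≈ 4.51

4.51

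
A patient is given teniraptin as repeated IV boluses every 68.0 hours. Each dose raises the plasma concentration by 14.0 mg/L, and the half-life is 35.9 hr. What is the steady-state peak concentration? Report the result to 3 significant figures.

19.2 mg/L

k = ln 2 / 35.9 = 0.01931 hr⁻¹
Fraction remaining after one interval: e^(−kτ) = e^(−0.01931 × 68.0) = 0.2690
R = 1 / (1 − 0.2690) = 1.368
Css,max = 14.0 × 1.368 ≈ 19.2 mg/L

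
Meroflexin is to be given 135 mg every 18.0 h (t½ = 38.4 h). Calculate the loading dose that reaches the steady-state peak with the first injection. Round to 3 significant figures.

487 mg

k = ln 2 / 38.4 = 0.01805 h⁻¹
Accumulation ratio R = 1 / (1 − e^(−kτ)) = 1 / (1 − e^(−0.01805×18.0)) = 1 / (1 − 0.7226) = 3.605
Loading dose = maintenance dose × R = 135 × 3.605 ≈ 487 mg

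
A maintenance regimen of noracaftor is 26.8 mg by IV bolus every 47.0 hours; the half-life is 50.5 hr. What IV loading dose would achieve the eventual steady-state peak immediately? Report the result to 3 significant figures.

56.4 mg

k = ln 2 / 50.5 = 0.01373 hr⁻¹
Accumulation ratio R = 1 / (1 − e^(−kτ)) = 1 / (1 − e^(−0.01373×47.0)) = 1 / (1 − 0.5246) = 2.104
Loading dose = maintenance dose × R = 26.8 × 2.104 ≈ 56.4 mg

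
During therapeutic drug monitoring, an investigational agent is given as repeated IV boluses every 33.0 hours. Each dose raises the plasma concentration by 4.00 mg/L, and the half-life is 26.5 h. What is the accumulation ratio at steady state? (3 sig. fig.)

k = ln 2 / 26.5 = 0.02616 h⁻¹
Fraction remaining after one interval: e^(−kτ) = e^(−0.02616 × 33.0) = 0.4218
R = 1 / (1 − 0.4218) = 1 / 0.5782 ≈ 1.73

1.73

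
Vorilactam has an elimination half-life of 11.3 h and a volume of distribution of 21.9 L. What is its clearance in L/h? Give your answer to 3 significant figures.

1.34 L/h

k = ln 2 / t½ = ln 2 / 11.3 = 0.06134 h⁻¹
CL = k · V = 0.06134 × 21.9 ≈ 1.34 L/h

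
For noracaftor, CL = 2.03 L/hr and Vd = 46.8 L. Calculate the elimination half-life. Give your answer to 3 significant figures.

16.0 hours

k = CL / V = 2.03 / 46.8 = 0.04338 hr⁻¹
t½ = ln 2 / k = ln 2 / 0.04338 ≈ 16.0 hours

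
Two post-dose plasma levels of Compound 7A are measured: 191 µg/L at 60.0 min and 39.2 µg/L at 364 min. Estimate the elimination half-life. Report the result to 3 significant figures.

k = ln(C₁/C₂) / (t₂ − t₁) = ln(191/39.2) / (364 − 60.0)
  = 1.584 / 304.0 = 0.005209 min⁻¹
t½ = ln 2 / k = ln 2 / 0.005209 ≈ 133 minutes

133 minutes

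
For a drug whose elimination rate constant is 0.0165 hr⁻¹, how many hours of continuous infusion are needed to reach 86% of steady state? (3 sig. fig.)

119 hours

f = 1 − e^(−kt)  ⇒  t = −ln(1 − f) / k
t = −ln(1 − 0.86) / 0.01650 = 1.966 / 0.01650 ≈ 119 hours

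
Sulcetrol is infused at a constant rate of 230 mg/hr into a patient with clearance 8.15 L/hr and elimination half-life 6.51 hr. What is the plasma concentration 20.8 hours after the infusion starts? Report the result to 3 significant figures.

25.1 mg/L

Css = rate / CL = 230 / 8.15 = 28.22 mg/L
k = ln 2 / 6.51 = 0.1065 hr⁻¹
C(t) = Css (1 − e^(−kt)) = 28.22 × (1 − e^(−2.215)) = 28.22 × 0.8908 ≈ 25.1 mg/L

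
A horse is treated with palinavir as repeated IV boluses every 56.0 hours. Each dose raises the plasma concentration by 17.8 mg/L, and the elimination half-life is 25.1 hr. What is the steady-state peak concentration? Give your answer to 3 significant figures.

22.6 mg/L

k = ln 2 / 25.1 = 0.02762 hr⁻¹
Fraction remaining after one interval: e^(−kτ) = e^(−0.02762 × 56.0) = 0.2130
R = 1 / (1 − 0.2130) = 1.271
Css,max = 17.8 × 1.271 ≈ 22.6 mg/L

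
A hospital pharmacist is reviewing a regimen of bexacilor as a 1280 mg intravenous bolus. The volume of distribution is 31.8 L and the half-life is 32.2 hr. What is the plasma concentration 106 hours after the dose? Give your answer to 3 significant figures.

C₀ = dose / V = 1280 / 31.8 = 40.25 µg/mL
k = ln 2 / 32.2 = 0.02153 hr⁻¹
C(t) = C₀ e^(−kt) = 40.25 × e^(−0.02153 × 106) = 40.25 × e^(−2.282) = 40.25 × 0.1021 ≈ 4.11 µg/mL

4.11 µg/mL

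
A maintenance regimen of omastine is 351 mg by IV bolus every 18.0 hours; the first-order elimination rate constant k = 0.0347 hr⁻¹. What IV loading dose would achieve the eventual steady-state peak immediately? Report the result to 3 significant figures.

Accumulation ratio R = 1 / (1 − e^(−kτ)) = 1 / (1 − e^(−0.03470×18.0)) = 1 / (1 − 0.5355) = 2.153
Loading dose = maintenance dose × R = 351 × 2.153 ≈ 756 mg

756 mg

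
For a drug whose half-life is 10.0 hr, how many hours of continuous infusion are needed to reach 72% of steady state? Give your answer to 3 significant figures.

k = ln 2 / 10.0 = 0.06931 hr⁻¹
f = 1 − e^(−kt)  ⇒  t = −ln(1 − f) / k
t = −ln(1 − 0.72) / 0.06931 = 1.273 / 0.06931 ≈ 18.4 hours

18.4 hours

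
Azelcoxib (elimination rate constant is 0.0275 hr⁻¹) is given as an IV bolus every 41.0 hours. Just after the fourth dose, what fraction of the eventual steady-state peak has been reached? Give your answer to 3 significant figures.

f_n = 1 − e^(−nkτ) = 1 − e^(−4 × 0.02750 × 41.0) = 1 − e^(−4.510) = 1 − 0.01100 ≈ 0.989

0.989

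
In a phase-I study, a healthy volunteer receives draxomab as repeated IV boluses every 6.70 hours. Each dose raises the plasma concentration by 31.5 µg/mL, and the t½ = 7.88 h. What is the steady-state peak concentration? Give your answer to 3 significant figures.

k = ln 2 / 7.88 = 0.08796 h⁻¹
Fraction remaining after one interval: e^(−kτ) = e^(−0.08796 × 6.70) = 0.5547
R = 1 / (1 − 0.5547) = 2.246
Css,max = 31.5 × 2.246 ≈ 70.7 µg/mL

70.7 µg/mL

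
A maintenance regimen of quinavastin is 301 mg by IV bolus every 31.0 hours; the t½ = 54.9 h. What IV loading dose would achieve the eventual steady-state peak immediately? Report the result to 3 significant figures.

929 mg

k = ln 2 / 54.9 = 0.01263 h⁻¹
Accumulation ratio R = 1 / (1 − e^(−kτ)) = 1 / (1 − e^(−0.01263×31.0)) = 1 / (1 − 0.6761) = 3.087
Loading dose = maintenance dose × R = 301 × 3.087 ≈ 929 mg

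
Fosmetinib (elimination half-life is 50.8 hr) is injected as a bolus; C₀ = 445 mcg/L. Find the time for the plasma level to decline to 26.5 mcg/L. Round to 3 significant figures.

k = ln 2 / 50.8 = 0.01364 hr⁻¹
C(t) = C₀ e^(−kt)  ⇒  t = ln(C₀/C) / k
t = ln(445/26.5) / 0.01364 = 2.821 / 0.01364 ≈ 207 hours

207 hours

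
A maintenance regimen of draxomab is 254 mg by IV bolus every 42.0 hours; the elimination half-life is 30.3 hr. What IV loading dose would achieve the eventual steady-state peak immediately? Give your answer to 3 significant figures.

k = ln 2 / 30.3 = 0.02288 hr⁻¹
Accumulation ratio R = 1 / (1 − e^(−kτ)) = 1 / (1 − e^(−0.02288×42.0)) = 1 / (1 − 0.3826) = 1.620
Loading dose = maintenance dose × R = 254 × 1.620 ≈ 411 mg

411 mg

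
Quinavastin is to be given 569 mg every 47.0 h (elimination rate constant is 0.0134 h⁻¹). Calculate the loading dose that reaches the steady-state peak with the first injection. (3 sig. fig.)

Accumulation ratio R = 1 / (1 − e^(−kτ)) = 1 / (1 − e^(−0.01340×47.0)) = 1 / (1 − 0.5327) = 2.140
Loading dose = maintenance dose × R = 569 × 2.140 ≈ 1220 mg

1220 mg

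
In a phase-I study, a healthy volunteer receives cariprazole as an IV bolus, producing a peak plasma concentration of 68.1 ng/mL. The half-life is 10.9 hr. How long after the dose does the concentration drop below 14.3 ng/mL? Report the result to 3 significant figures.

k = ln 2 / 10.9 = 0.06359 hr⁻¹
C(t) = C₀ e^(−kt)  ⇒  t = ln(C₀/C) / k
t = ln(68.1/14.3) / 0.06359 = 1.561 / 0.06359 ≈ 24.5 hours

24.5 hours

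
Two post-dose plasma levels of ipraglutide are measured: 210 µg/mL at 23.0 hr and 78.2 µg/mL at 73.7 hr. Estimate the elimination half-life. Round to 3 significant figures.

35.6 hours

k = ln(C₁/C₂) / (t₂ − t₁) = ln(210/78.2) / (73.7 − 23.0)
  = 0.9878 / 50.70 = 0.01948 hr⁻¹
t½ = ln 2 / k = ln 2 / 0.01948 ≈ 35.6 hours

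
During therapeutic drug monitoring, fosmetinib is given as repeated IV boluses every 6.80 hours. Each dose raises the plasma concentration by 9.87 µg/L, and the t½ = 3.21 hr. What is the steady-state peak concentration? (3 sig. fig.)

k = ln 2 / 3.21 = 0.2159 hr⁻¹
Fraction remaining after one interval: e^(−kτ) = e^(−0.2159 × 6.80) = 0.2303
R = 1 / (1 − 0.2303) = 1.299
Css,max = 9.87 × 1.299 ≈ 12.8 µg/L

12.8 µg/L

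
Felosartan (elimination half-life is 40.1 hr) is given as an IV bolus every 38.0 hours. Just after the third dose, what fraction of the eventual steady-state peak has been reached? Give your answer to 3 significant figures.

k = ln 2 / 40.1 = 0.01729 hr⁻¹
f_n = 1 − e^(−nkτ) = 1 − e^(−3 × 0.01729 × 38.0) = 1 − e^(−1.971) = 1 − 0.1394 ≈ 0.861

0.861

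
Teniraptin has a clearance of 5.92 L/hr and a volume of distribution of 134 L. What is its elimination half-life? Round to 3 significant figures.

15.7 hours

k = CL / V = 5.92 / 134 = 0.04418 hr⁻¹
t½ = ln 2 / k = ln 2 / 0.04418 ≈ 15.7 hours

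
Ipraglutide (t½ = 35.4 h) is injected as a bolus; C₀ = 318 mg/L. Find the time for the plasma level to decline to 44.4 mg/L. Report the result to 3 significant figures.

101 hours

k = ln 2 / 35.4 = 0.01958 h⁻¹
C(t) = C₀ e^(−kt)  ⇒  t = ln(C₀/C) / k
t = ln(318/44.4) / 0.01958 = 1.969 / 0.01958 ≈ 101 hours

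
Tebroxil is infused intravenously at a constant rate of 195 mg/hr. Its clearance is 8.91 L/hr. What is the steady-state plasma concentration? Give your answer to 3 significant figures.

21.9 mg/L

Css = infusion rate / CL = 195 / 8.91 ≈ 21.9 mg/L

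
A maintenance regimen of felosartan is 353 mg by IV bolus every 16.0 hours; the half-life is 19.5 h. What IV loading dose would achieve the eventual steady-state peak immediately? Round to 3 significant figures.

k = ln 2 / 19.5 = 0.03555 h⁻¹
Accumulation ratio R = 1 / (1 − e^(−kτ)) = 1 / (1 − e^(−0.03555×16.0)) = 1 / (1 − 0.5662) = 2.305
Loading dose = maintenance dose × R = 353 × 2.305 ≈ 814 mg

814 mg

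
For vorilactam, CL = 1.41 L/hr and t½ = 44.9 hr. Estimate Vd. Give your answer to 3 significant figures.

91.3 L

k = ln 2 / t½ = ln 2 / 44.9 = 0.01544 hr⁻¹
V = CL / k = 1.41 / 0.01544 ≈ 91.3 L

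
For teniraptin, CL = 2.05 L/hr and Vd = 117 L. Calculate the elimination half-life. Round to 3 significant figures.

39.6 hours

k = CL / V = 2.05 / 117 = 0.01752 hr⁻¹
t½ = ln 2 / k = ln 2 / 0.01752 ≈ 39.6 hours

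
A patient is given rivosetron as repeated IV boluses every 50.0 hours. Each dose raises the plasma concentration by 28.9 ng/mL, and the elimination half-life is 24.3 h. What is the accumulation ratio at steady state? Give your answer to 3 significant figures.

k = ln 2 / 24.3 = 0.02852 h⁻¹
Fraction remaining after one interval: e^(−kτ) = e^(−0.02852 × 50.0) = 0.2402
R = 1 / (1 − 0.2402) = 1 / 0.7598 ≈ 1.32

1.32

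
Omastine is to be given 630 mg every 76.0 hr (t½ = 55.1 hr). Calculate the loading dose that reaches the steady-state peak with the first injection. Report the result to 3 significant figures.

k = ln 2 / 55.1 = 0.01258 hr⁻¹
Accumulation ratio R = 1 / (1 − e^(−kτ)) = 1 / (1 − e^(−0.01258×76.0)) = 1 / (1 − 0.3844) = 1.624
Loading dose = maintenance dose × R = 630 × 1.624 ≈ 1020 mg

1020 mg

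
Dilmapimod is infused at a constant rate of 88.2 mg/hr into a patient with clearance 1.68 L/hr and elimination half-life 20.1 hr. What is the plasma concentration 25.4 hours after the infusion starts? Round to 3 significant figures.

Css = rate / CL = 88.2 / 1.68 = 52.50 mg/L
k = ln 2 / 20.1 = 0.03448 hr⁻¹
C(t) = Css (1 − e^(−kt)) = 52.50 × (1 − e^(−0.8759)) = 52.50 × 0.5835 ≈ 30.6 mg/L

30.6 mg/L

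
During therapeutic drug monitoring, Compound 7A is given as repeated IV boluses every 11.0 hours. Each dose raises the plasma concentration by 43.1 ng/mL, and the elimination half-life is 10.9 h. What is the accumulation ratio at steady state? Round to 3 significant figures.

1.99

k = ln 2 / 10.9 = 0.06359 h⁻¹
Fraction remaining after one interval: e^(−kτ) = e^(−0.06359 × 11.0) = 0.4968
R = 1 / (1 − 0.4968) = 1 / 0.5032 ≈ 1.99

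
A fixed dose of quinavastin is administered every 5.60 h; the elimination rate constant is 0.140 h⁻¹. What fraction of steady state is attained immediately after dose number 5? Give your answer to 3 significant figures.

0.980

f_n = 1 − e^(−nkτ) = 1 − e^(−5 × 0.1400 × 5.60) = 1 − e^(−3.920) = 1 − 0.01984 ≈ 0.980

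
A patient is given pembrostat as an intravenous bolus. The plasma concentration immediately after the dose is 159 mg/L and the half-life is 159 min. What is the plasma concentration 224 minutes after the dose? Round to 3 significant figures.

k = ln 2 / 159 = 0.004359 min⁻¹
C(t) = C₀ e^(−kt) = 159 × e^(−0.004359 × 224) = 159 × e^(−0.9765) = 159 × 0.3766 ≈ 59.9 mg/L

59.9 mg/L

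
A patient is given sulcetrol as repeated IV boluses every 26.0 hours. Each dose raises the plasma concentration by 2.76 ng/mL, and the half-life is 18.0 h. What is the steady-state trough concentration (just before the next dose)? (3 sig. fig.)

1.60 ng/mL

k = ln 2 / 18.0 = 0.03851 h⁻¹
Fraction remaining after one interval: e^(−kτ) = e^(−0.03851 × 26.0) = 0.3674
R = 1 / (1 − 0.3674) = 1.581
Css,max = 2.76 × 1.581 = 4.363 ng/mL
Css,min = Css,max × e^(−kτ) = 4.363 × 0.3674 ≈ 1.60 ng/mL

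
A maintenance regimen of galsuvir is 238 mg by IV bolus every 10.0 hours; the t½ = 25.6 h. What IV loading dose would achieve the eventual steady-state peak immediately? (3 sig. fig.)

k = ln 2 / 25.6 = 0.02708 h⁻¹
Accumulation ratio R = 1 / (1 − e^(−kτ)) = 1 / (1 − e^(−0.02708×10.0)) = 1 / (1 − 0.7628) = 4.216
Loading dose = maintenance dose × R = 238 × 4.216 ≈ 1000 mg

1000 mg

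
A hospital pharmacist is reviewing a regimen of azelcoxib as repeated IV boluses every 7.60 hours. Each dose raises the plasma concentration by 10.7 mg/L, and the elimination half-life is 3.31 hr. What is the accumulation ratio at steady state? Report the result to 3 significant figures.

1.26

k = ln 2 / 3.31 = 0.2094 hr⁻¹
Fraction remaining after one interval: e^(−kτ) = e^(−0.2094 × 7.60) = 0.2036
R = 1 / (1 − 0.2036) = 1 / 0.7964 ≈ 1.26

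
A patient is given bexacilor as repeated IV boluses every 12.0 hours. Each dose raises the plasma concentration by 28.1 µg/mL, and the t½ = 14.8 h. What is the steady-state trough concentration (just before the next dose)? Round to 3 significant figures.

k = ln 2 / 14.8 = 0.04683 h⁻¹
Fraction remaining after one interval: e^(−kτ) = e^(−0.04683 × 12.0) = 0.5701
R = 1 / (1 − 0.5701) = 2.326
Css,max = 28.1 × 2.326 = 65.36 µg/mL
Css,min = Css,max × e^(−kτ) = 65.36 × 0.5701 ≈ 37.3 µg/mL

37.3 µg/mL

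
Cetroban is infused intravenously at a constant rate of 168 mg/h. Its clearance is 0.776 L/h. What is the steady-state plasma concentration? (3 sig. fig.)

Css = infusion rate / CL = 168 / 0.776 ≈ 216 µg/mL

216 µg/mL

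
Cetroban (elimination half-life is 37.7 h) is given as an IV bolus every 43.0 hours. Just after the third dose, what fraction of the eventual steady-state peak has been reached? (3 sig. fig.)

k = ln 2 / 37.7 = 0.01839 h⁻¹
f_n = 1 − e^(−nkτ) = 1 − e^(−3 × 0.01839 × 43.0) = 1 − e^(−2.372) = 1 − 0.09331 ≈ 0.907

0.907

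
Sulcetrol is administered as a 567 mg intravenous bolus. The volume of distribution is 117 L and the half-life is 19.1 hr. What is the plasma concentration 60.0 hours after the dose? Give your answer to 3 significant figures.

0.549 µg/mL

C₀ = dose / V = 567 / 117 = 4.846 µg/mL
k = ln 2 / 19.1 = 0.03629 hr⁻¹
C(t) = C₀ e^(−kt) = 4.846 × e^(−0.03629 × 60.0) = 4.846 × e^(−2.177) = 4.846 × 0.1133 ≈ 0.549 µg/mL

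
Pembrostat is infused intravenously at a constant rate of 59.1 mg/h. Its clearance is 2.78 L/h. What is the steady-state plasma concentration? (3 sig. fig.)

21.3 mg/L

Css = infusion rate / CL = 59.1 / 2.78 ≈ 21.3 mg/L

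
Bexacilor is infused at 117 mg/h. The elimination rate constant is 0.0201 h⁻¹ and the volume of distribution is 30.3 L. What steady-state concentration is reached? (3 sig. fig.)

192 µg/mL

CL = k · V = 0.0201 × 30.3 = 0.6090 L/h
Css = rate / CL = 117 / 0.6090 ≈ 192 µg/mL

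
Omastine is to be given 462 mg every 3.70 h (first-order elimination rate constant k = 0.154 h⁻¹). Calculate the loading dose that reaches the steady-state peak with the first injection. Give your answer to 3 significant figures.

1060 mg

Accumulation ratio R = 1 / (1 − e^(−kτ)) = 1 / (1 − e^(−0.1540×3.70)) = 1 / (1 − 0.5656) = 2.302
Loading dose = maintenance dose × R = 462 × 2.302 ≈ 1060 mg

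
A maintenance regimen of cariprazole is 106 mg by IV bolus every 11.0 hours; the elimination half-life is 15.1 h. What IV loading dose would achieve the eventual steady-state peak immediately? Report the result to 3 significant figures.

k = ln 2 / 15.1 = 0.04590 h⁻¹
Accumulation ratio R = 1 / (1 − e^(−kτ)) = 1 / (1 − e^(−0.04590×11.0)) = 1 / (1 − 0.6035) = 2.522
Loading dose = maintenance dose × R = 106 × 2.522 ≈ 267 mg

267 mg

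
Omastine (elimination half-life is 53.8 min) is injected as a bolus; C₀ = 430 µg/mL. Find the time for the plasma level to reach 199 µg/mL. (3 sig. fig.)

k = ln 2 / 53.8 = 0.01288 min⁻¹
C(t) = C₀ e^(−kt)  ⇒  t = ln(C₀/C) / k
t = ln(430/199) / 0.01288 = 0.7705 / 0.01288 ≈ 59.8 minutes

59.8 minutes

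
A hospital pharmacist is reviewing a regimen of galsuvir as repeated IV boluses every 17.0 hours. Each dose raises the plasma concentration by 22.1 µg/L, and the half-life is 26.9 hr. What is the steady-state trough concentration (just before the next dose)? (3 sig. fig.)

40.2 µg/L

k = ln 2 / 26.9 = 0.02577 hr⁻¹
Fraction remaining after one interval: e^(−kτ) = e^(−0.02577 × 17.0) = 0.6453
R = 1 / (1 − 0.6453) = 2.819
Css,max = 22.1 × 2.819 = 62.31 µg/L
Css,min = Css,max × e^(−kτ) = 62.31 × 0.6453 ≈ 40.2 µg/L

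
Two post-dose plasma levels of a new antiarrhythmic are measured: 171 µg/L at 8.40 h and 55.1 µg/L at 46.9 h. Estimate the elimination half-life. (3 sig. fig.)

23.6 hours

k = ln(C₁/C₂) / (t₂ − t₁) = ln(171/55.1) / (46.9 − 8.40)
  = 1.133 / 38.50 = 0.02942 h⁻¹
t½ = ln 2 / k = ln 2 / 0.02942 ≈ 23.6 hours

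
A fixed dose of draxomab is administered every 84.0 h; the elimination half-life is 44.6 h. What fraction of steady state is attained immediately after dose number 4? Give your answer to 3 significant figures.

k = ln 2 / 44.6 = 0.01554 h⁻¹
f_n = 1 − e^(−nkτ) = 1 − e^(−4 × 0.01554 × 84.0) = 1 − e^(−5.222) = 1 − 0.005397 ≈ 0.995

0.995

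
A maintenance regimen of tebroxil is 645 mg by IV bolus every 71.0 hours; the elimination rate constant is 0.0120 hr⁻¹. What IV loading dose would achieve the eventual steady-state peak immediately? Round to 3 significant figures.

Accumulation ratio R = 1 / (1 − e^(−kτ)) = 1 / (1 − e^(−0.01200×71.0)) = 1 / (1 − 0.4266) = 1.744
Loading dose = maintenance dose × R = 645 × 1.744 ≈ 1120 mg

1120 mg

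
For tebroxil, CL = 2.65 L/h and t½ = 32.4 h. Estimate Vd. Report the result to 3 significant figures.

k = ln 2 / t½ = ln 2 / 32.4 = 0.02139 h⁻¹
V = CL / k = 2.65 / 0.02139 ≈ 124 L

124 L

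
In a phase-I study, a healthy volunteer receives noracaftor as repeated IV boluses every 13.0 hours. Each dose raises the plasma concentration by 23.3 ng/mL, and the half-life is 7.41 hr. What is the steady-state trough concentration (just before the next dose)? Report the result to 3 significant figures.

k = ln 2 / 7.41 = 0.09354 hr⁻¹
Fraction remaining after one interval: e^(−kτ) = e^(−0.09354 × 13.0) = 0.2964
R = 1 / (1 − 0.2964) = 1.421
Css,max = 23.3 × 1.421 = 33.12 ng/mL
Css,min = Css,max × e^(−kτ) = 33.12 × 0.2964 ≈ 9.82 ng/mL

9.82 ng/mL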